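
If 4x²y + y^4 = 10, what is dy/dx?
Apply d/dx to both sides, remembering that y depends on x. Each occurrence of y therefore brings in a y' = dy/dx via the chain rule.

With F(x, y) equal to the left-hand side minus the right, differentiate F term by term:
  d/dx[4x^2y] = 4x^2·y' + 8xy
  d/dx[y^4] = 4y^3·y'
  d/dx[-10] = 0
Adding these up, d/dx[F] = 0 becomes
  (8xy) + (4x^2 + 4y^3)·y' = 0,
so isolating y',
  dy/dx = -(8xy)/(4x^2 + 4y^3) = -2xy/(x^2 + y^3)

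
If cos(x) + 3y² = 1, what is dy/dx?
Differentiate both sides with respect to x, treating y as y(x). By the chain rule, any term containing y contributes a factor of y' = dy/dx when we differentiate it.

Move every term to one side and write the relation as F(x, y) = 0. Term by term,
  d/dx[3y^2] = 6y·y'
  d/dx[cos(x)] = -sin(x)
  d/dx[-1] = 0

The pieces without y' make up ∂F/∂x and the coefficient of y' is ∂F/∂y:
  ∂F/∂x = -sin(x),
  ∂F/∂y = 6y.

Since d/dx[F] = ∂F/∂x + (∂F/∂y)·y' = 0, solve for y':
  (∂F/∂y)·y' = -∂F/∂x
  dy/dx = -(∂F/∂x)/(∂F/∂y) = -(-sin(x))/(6y) = sin(x)/(6y)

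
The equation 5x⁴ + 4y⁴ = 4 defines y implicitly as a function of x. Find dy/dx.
Differentiate the relation implicitly: treat y = y(x) and apply the chain rule, so every y-derivative picks up a y' = dy/dx factor.

With everything moved to the left-hand side, differentiate term by term:
  d/dx[5x^4] = 20x^3
  d/dx[4y^4] = 16y^3·y'
  d/dx[-4] = 0

Separating the contributions that come from x directly and those that come through y:
  without y':      20x^3
  multiplying y':  16y^3

so (20x^3) + (16y^3)·y' = 0, and therefore
  dy/dx = -(20x^3)/(16y^3) = -5x^3/(4y^3)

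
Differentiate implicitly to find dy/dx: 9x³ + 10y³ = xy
Differentiate the relation implicitly: treat y = y(x) and apply the chain rule, so every y-derivative picks up a y' = dy/dx factor.

With everything moved to the left-hand side, differentiate term by term:
  d/dx[9x^3] = 27x^2
  d/dx[-xy] = -x·y' - y
  d/dx[10y^3] = 30y^2·y'

Separating the contributions that come from x directly and those that come through y:
  without y':      27x^2 - y
  multiplying y':  -x + 30y^2

so (27x^2 - y) + (-x + 30y^2)·y' = 0, and therefore
  dy/dx = -(27x^2 - y)/(-x + 30y^2) = (27x^2 - y)/(x - 30y^2)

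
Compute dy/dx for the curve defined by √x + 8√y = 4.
Differentiate both sides with respect to x, treating y as y(x). By the chain rule, any term containing y contributes a factor of y' = dy/dx when we differentiate it.

Move every term to one side and write the relation as F(x, y) = 0. Term by term,
  d/dx[√(x)] = 1/(2√(x))
  d/dx[8√(y)] = 4·y'/√(y)
  d/dx[-4] = 0

The pieces without y' make up ∂F/∂x and the coefficient of y' is ∂F/∂y:
  ∂F/∂x = 1/(2√(x)),
  ∂F/∂y = 4/√(y).

Since d/dx[F] = ∂F/∂x + (∂F/∂y)·y' = 0, solve for y':
  (∂F/∂y)·y' = -∂F/∂x
  dy/dx = -(∂F/∂x)/(∂F/∂y) = -(1/(2√(x)))/(4/√(y)) = -√(y)/(8√(x))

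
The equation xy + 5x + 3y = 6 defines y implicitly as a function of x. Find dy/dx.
Differentiate both sides with respect to x, treating y as y(x). By the chain rule, any term containing y contributes a factor of y' = dy/dx when we differentiate it.

Move every term to one side and write the relation as F(x, y) = 0. Term by term,
  d/dx[xy] = x·y' + y
  d/dx[5x] = 5
  d/dx[3y] = 3·y'
  d/dx[-6] = 0

The pieces without y' make up ∂F/∂x and the coefficient of y' is ∂F/∂y:
  ∂F/∂x = y + 5,
  ∂F/∂y = x + 3.

Since d/dx[F] = ∂F/∂x + (∂F/∂y)·y' = 0, solve for y':
  (∂F/∂y)·y' = -∂F/∂x
  dy/dx = -(∂F/∂x)/(∂F/∂y) = -(y + 5)/(x + 3) = (-y - 5)/(x + 3)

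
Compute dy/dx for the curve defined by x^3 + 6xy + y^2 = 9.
Take d/dx of both sides. Since y is implicitly a function of x, the chain rule attaches a y' = dy/dx factor whenever we differentiate through y.

Set F(x, y) = (left side) − (right side), so the curve is F = 0. Differentiating each term of F:
  d/dx[x^3] = 3x^2
  d/dx[6xy] = 6x·y' + 6y
  d/dx[y^2] = 2y·y'
  d/dx[-9] = 0

Collecting, the y'-free part is the partial derivative in x and the y' coefficient is the partial derivative in y:
  ∂F/∂x = 3x^2 + 6y
  ∂F/∂y = 6x + 2y

so d/dx[F(x, y(x))] = ∂F/∂x + (∂F/∂y)·y' = 0. Rearranging,
  dy/dx = -(∂F/∂x)/(∂F/∂y) = -(3x^2 + 6y)/(6x + 2y) = 3(-x^2 - 2y)/(2(3x + y))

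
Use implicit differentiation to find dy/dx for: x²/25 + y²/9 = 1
Differentiate both sides with respect to x, treating y as y(x). By the chain rule, any term containing y contributes a factor of y' = dy/dx when we differentiate it.

Move every term to one side and write the relation as F(x, y) = 0. Term by term,
  d/dx[x^2/25] = 2x/25
  d/dx[y^2/9] = 2y·y'/9
  d/dx[-1] = 0

The pieces without y' make up ∂F/∂x and the coefficient of y' is ∂F/∂y:
  ∂F/∂x = 2x/25,
  ∂F/∂y = 2y/9.

Since d/dx[F] = ∂F/∂x + (∂F/∂y)·y' = 0, solve for y':
  (∂F/∂y)·y' = -∂F/∂x
  dy/dx = -(∂F/∂x)/(∂F/∂y) = -(2x/25)/(2y/9) = -9x/(25y)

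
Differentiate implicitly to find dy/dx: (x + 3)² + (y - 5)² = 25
Differentiate the relation implicitly: treat y = y(x) and apply the chain rule, so every y-derivative picks up a y' = dy/dx factor.

With everything moved to the left-hand side, differentiate term by term:
  d/dx[(x + 3)^2] = 2x + 6
  d/dx[(y - 5)^2] = 2·y'(y - 5)
  d/dx[-25] = 0

Separating the contributions that come from x directly and those that come through y:
  without y':      2x + 6
  multiplying y':  2y - 10

so (2x + 6) + (2y - 10)·y' = 0, and therefore
  dy/dx = -(2x + 6)/(2y - 10) = (-x - 3)/(y - 5)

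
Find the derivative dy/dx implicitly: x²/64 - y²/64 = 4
Differentiate both sides with respect to x, treating y as y(x). By the chain rule, any term containing y contributes a factor of y' = dy/dx when we differentiate it.

Move every term to one side and write the relation as F(x, y) = 0. Term by term,
  d/dx[x^2/64] = x/32
  d/dx[-y^2/64] = -y·y'/32
  d/dx[-4] = 0

The pieces without y' make up ∂F/∂x and the coefficient of y' is ∂F/∂y:
  ∂F/∂x = x/32,
  ∂F/∂y = -y/32.

Since d/dx[F] = ∂F/∂x + (∂F/∂y)·y' = 0, solve for y':
  (∂F/∂y)·y' = -∂F/∂x
  dy/dx = -(∂F/∂x)/(∂F/∂y) = -(x/32)/(-y/32) = x/y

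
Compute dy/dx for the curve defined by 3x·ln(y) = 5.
Apply d/dx to both sides, remembering that y depends on x. Each occurrence of y therefore brings in a y' = dy/dx via the chain rule.

With F(x, y) equal to the left-hand side minus the right, differentiate F term by term:
  d/dx[3x·ln(y)] = 3x·y'/y + 3ln(y)
  d/dx[-5] = 0
Adding these up, d/dx[F] = 0 becomes
  (3ln(y)) + (3x/y)·y' = 0,
so isolating y',
  dy/dx = -(3ln(y))/(3x/y) = -y·ln(y)/x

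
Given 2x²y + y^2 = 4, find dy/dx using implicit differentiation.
Apply d/dx to both sides, remembering that y depends on x. Each occurrence of y therefore brings in a y' = dy/dx via the chain rule.

With F(x, y) equal to the left-hand side minus the right, differentiate F term by term:
  d/dx[2x^2y] = 2x^2·y' + 4xy
  d/dx[y^2] = 2y·y'
  d/dx[-4] = 0
Adding these up, d/dx[F] = 0 becomes
  (4xy) + (2x^2 + 2y)·y' = 0,
so isolating y',
  dy/dx = -(4xy)/(2x^2 + 2y) = -2xy/(x^2 + y)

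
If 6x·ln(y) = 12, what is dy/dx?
Take d/dx of both sides. Since y is implicitly a function of x, the chain rule attaches a y' = dy/dx factor whenever we differentiate through y.

Set F(x, y) = (left side) − (right side), so the curve is F = 0. Differentiating each term of F:
  d/dx[6x·ln(y)] = 6x·y'/y + 6ln(y)
  d/dx[-12] = 0

Collecting, the y'-free part is the partial derivative in x and the y' coefficient is the partial derivative in y:
  ∂F/∂x = 6ln(y)
  ∂F/∂y = 6x/y

so d/dx[F(x, y(x))] = ∂F/∂x + (∂F/∂y)·y' = 0. Rearranging,
  dy/dx = -(∂F/∂x)/(∂F/∂y) = -(6ln(y))/(6x/y) = -y·ln(y)/x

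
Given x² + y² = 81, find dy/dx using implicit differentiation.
Differentiate both sides with respect to x, treating y as y(x). By the chain rule, any term containing y contributes a factor of y' = dy/dx when we differentiate it.

Move every term to one side and write the relation as F(x, y) = 0. Term by term,
  d/dx[x^2] = 2x
  d/dx[y^2] = 2y·y'
  d/dx[-81] = 0

The pieces without y' make up ∂F/∂x and the coefficient of y' is ∂F/∂y:
  ∂F/∂x = 2x,
  ∂F/∂y = 2y.

Since d/dx[F] = ∂F/∂x + (∂F/∂y)·y' = 0, solve for y':
  (∂F/∂y)·y' = -∂F/∂x
  dy/dx = -(∂F/∂x)/(∂F/∂y) = -(2x)/(2y) = -x/y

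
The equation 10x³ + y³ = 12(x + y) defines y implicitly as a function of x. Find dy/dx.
Differentiate both sides with respect to x, treating y as y(x). By the chain rule, any term containing y contributes a factor of y' = dy/dx when we differentiate it.

Move every term to one side and write the relation as F(x, y) = 0. Term by term,
  d/dx[10x^3] = 30x^2
  d/dx[-12x] = -12
  d/dx[y^3] = 3y^2·y'
  d/dx[-12y] = -12·y'

The pieces without y' make up ∂F/∂x and the coefficient of y' is ∂F/∂y:
  ∂F/∂x = 30x^2 - 12,
  ∂F/∂y = 3y^2 - 12.

Since d/dx[F] = ∂F/∂x + (∂F/∂y)·y' = 0, solve for y':
  (∂F/∂y)·y' = -∂F/∂x
  dy/dx = -(∂F/∂x)/(∂F/∂y) = -(30x^2 - 12)/(3y^2 - 12) = 2(2 - 5x^2)/(y^2 - 4)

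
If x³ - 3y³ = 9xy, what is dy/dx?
Differentiate both sides with respect to x, treating y as y(x). By the chain rule, any term containing y contributes a factor of y' = dy/dx when we differentiate it.

Move every term to one side and write the relation as F(x, y) = 0. Term by term,
  d/dx[x^3] = 3x^2
  d/dx[-9xy] = -9x·y' - 9y
  d/dx[-3y^3] = -9y^2·y'

The pieces without y' make up ∂F/∂x and the coefficient of y' is ∂F/∂y:
  ∂F/∂x = 3x^2 - 9y,
  ∂F/∂y = -9x - 9y^2.

Since d/dx[F] = ∂F/∂x + (∂F/∂y)·y' = 0, solve for y':
  (∂F/∂y)·y' = -∂F/∂x
  dy/dx = -(∂F/∂x)/(∂F/∂y) = -(3x^2 - 9y)/(-9x - 9y^2) = (x^2/3 - y)/(x + y^2)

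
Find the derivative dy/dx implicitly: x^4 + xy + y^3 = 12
Differentiate both sides with respect to x, treating y as y(x). By the chain rule, any term containing y contributes a factor of y' = dy/dx when we differentiate it.

Move every term to one side and write the relation as F(x, y) = 0. Term by term,
  d/dx[x^4] = 4x^3
  d/dx[xy] = x·y' + y
  d/dx[y^3] = 3y^2·y'
  d/dx[-12] = 0

The pieces without y' make up ∂F/∂x and the coefficient of y' is ∂F/∂y:
  ∂F/∂x = 4x^3 + y,
  ∂F/∂y = x + 3y^2.

Since d/dx[F] = ∂F/∂x + (∂F/∂y)·y' = 0, solve for y':
  (∂F/∂y)·y' = -∂F/∂x
  dy/dx = -(∂F/∂x)/(∂F/∂y) = -(4x^3 + y)/(x + 3y^2) = (-4x^3 - y)/(x + 3y^2)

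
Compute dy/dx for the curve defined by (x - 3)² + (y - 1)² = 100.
Apply d/dx to both sides, remembering that y depends on x. Each occurrence of y therefore brings in a y' = dy/dx via the chain rule.

With F(x, y) equal to the left-hand side minus the right, differentiate F term by term:
  d/dx[(x - 3)^2] = 2x - 6
  d/dx[(y - 1)^2] = 2·y'(y - 1)
  d/dx[-100] = 0
Adding these up, d/dx[F] = 0 becomes
  (2x - 6) + (2y - 2)·y' = 0,
so isolating y',
  dy/dx = -(2x - 6)/(2y - 2) = (3 - x)/(y - 1)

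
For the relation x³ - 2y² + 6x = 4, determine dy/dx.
Differentiate both sides with respect to x, treating y as y(x). By the chain rule, any term containing y contributes a factor of y' = dy/dx when we differentiate it.

Move every term to one side and write the relation as F(x, y) = 0. Term by term,
  d/dx[x^3] = 3x^2
  d/dx[6x] = 6
  d/dx[-2y^2] = -4y·y'
  d/dx[-4] = 0

The pieces without y' make up ∂F/∂x and the coefficient of y' is ∂F/∂y:
  ∂F/∂x = 3x^2 + 6,
  ∂F/∂y = -4y.

Since d/dx[F] = ∂F/∂x + (∂F/∂y)·y' = 0, solve for y':
  (∂F/∂y)·y' = -∂F/∂x
  dy/dx = -(∂F/∂x)/(∂F/∂y) = -(3x^2 + 6)/(-4y) = 3(x^2 + 2)/(4y)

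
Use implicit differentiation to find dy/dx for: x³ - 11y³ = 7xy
Take d/dx of both sides. Since y is implicitly a function of x, the chain rule attaches a y' = dy/dx factor whenever we differentiate through y.

Set F(x, y) = (left side) − (right side), so the curve is F = 0. Differentiating each term of F:
  d/dx[x^3] = 3x^2
  d/dx[-7xy] = -7x·y' - 7y
  d/dx[-11y^3] = -33y^2·y'

Collecting, the y'-free part is the partial derivative in x and the y' coefficient is the partial derivative in y:
  ∂F/∂x = 3x^2 - 7y
  ∂F/∂y = -7x - 33y^2

so d/dx[F(x, y(x))] = ∂F/∂x + (∂F/∂y)·y' = 0. Rearranging,
  dy/dx = -(∂F/∂x)/(∂F/∂y) = -(3x^2 - 7y)/(-7x - 33y^2) = (3x^2 - 7y)/(7x + 33y^2)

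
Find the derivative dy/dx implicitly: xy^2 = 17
Differentiate the relation implicitly: treat y = y(x) and apply the chain rule, so every y-derivative picks up a y' = dy/dx factor.

With everything moved to the left-hand side, differentiate term by term:
  d/dx[xy^2] = 2xy·y' + y^2
  d/dx[-17] = 0

Separating the contributions that come from x directly and those that come through y:
  without y':      y^2
  multiplying y':  2xy

so (y^2) + (2xy)·y' = 0, and therefore
  dy/dx = -(y^2)/(2xy) = -y/(2x)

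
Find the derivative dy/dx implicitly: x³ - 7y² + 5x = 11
Differentiate the relation implicitly: treat y = y(x) and apply the chain rule, so every y-derivative picks up a y' = dy/dx factor.

With everything moved to the left-hand side, differentiate term by term:
  d/dx[x^3] = 3x^2
  d/dx[5x] = 5
  d/dx[-7y^2] = -14y·y'
  d/dx[-11] = 0

Separating the contributions that come from x directly and those that come through y:
  without y':      3x^2 + 5
  multiplying y':  -14y

so (3x^2 + 5) + (-14y)·y' = 0, and therefore
  dy/dx = -(3x^2 + 5)/(-14y) = (3x^2 + 5)/(14y)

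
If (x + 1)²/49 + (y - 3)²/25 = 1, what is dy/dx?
Differentiate the relation implicitly: treat y = y(x) and apply the chain rule, so every y-derivative picks up a y' = dy/dx factor.

With everything moved to the left-hand side, differentiate term by term:
  d/dx[(x + 1)^2/49] = 2x/49 + 2/49
  d/dx[(y - 3)^2/25] = 2·y'(y - 3)/25
  d/dx[-1] = 0

Separating the contributions that come from x directly and those that come through y:
  without y':      2x/49 + 2/49
  multiplying y':  2y/25 - 6/25

so (2x/49 + 2/49) + (2y/25 - 6/25)·y' = 0, and therefore
  dy/dx = -(2x/49 + 2/49)/(2y/25 - 6/25)
        = -(2(x + 1)/49)/(2(y - 3)/25) = 25(-x - 1)/(49(y - 3))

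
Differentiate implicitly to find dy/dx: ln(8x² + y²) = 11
Apply d/dx to both sides, remembering that y depends on x. Each occurrence of y therefore brings in a y' = dy/dx via the chain rule.

With F(x, y) equal to the left-hand side minus the right, differentiate F term by term:
  d/dx[ln(8x^2 + y^2)] = (16x + 2y·y')/(8x^2 + y^2)
  d/dx[-11] = 0
Adding these up, d/dx[F] = 0 becomes
  (16x/(8x^2 + y^2)) + (2y/(8x^2 + y^2))·y' = 0,
so isolating y',
  dy/dx = -(16x/(8x^2 + y^2))/(2y/(8x^2 + y^2)) = -8x/y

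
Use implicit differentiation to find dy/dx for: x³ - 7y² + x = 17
Apply d/dx to both sides, remembering that y depends on x. Each occurrence of y therefore brings in a y' = dy/dx via the chain rule.

With F(x, y) equal to the left-hand side minus the right, differentiate F term by term:
  d/dx[x^3] = 3x^2
  d/dx[x] = 1
  d/dx[-7y^2] = -14y·y'
  d/dx[-17] = 0
Adding these up, d/dx[F] = 0 becomes
  (3x^2 + 1) + (-14y)·y' = 0,
so isolating y',
  dy/dx = -(3x^2 + 1)/(-14y) = (3x^2 + 1)/(14y)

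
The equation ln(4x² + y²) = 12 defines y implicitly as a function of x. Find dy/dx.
Differentiate the relation implicitly: treat y = y(x) and apply the chain rule, so every y-derivative picks up a y' = dy/dx factor.

With everything moved to the left-hand side, differentiate term by term:
  d/dx[ln(4x^2 + y^2)] = (8x + 2y·y')/(4x^2 + y^2)
  d/dx[-12] = 0

Separating the contributions that come from x directly and those that come through y:
  without y':      8x/(4x^2 + y^2)
  multiplying y':  2y/(4x^2 + y^2)

so (8x/(4x^2 + y^2)) + (2y/(4x^2 + y^2))·y' = 0, and therefore
  dy/dx = -(8x/(4x^2 + y^2))/(2y/(4x^2 + y^2)) = -4x/y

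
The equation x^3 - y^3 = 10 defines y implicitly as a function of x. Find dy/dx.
Differentiate both sides with respect to x, treating y as y(x). By the chain rule, any term containing y contributes a factor of y' = dy/dx when we differentiate it.

Move every term to one side and write the relation as F(x, y) = 0. Term by term,
  d/dx[x^3] = 3x^2
  d/dx[-y^3] = -3y^2·y'
  d/dx[-10] = 0

The pieces without y' make up ∂F/∂x and the coefficient of y' is ∂F/∂y:
  ∂F/∂x = 3x^2,
  ∂F/∂y = -3y^2.

Since d/dx[F] = ∂F/∂x + (∂F/∂y)·y' = 0, solve for y':
  (∂F/∂y)·y' = -∂F/∂x
  dy/dx = -(∂F/∂x)/(∂F/∂y) = -(3x^2)/(-3y^2) = x^2/y^2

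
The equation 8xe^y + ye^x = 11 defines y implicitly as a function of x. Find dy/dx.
Apply d/dx to both sides, remembering that y depends on x. Each occurrence of y therefore brings in a y' = dy/dx via the chain rule.

With F(x, y) equal to the left-hand side minus the right, differentiate F term by term:
  d/dx[8x·e^(y)] = 8x·y'·e^(y) + 8e^(y)
  d/dx[y·e^(x)] = y·e^(x) + y'·e^(x)
  d/dx[-11] = 0
Adding these up, d/dx[F] = 0 becomes
  (y·e^(x) + 8e^(y)) + (8x·e^(y) + e^(x))·y' = 0,
so isolating y',
  dy/dx = -(y·e^(x) + 8e^(y))/(8x·e^(y) + e^(x)) = (-y·e^(x) - 8e^(y))/(8x·e^(y) + e^(x))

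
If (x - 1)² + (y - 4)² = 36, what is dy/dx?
Differentiate both sides with respect to x, treating y as y(x). By the chain rule, any term containing y contributes a factor of y' = dy/dx when we differentiate it.

Move every term to one side and write the relation as F(x, y) = 0. Term by term,
  d/dx[(x - 1)^2] = 2x - 2
  d/dx[(y - 4)^2] = 2·y'(y - 4)
  d/dx[-36] = 0

The pieces without y' make up ∂F/∂x and the coefficient of y' is ∂F/∂y:
  ∂F/∂x = 2x - 2,
  ∂F/∂y = 2y - 8.

Since d/dx[F] = ∂F/∂x + (∂F/∂y)·y' = 0, solve for y':
  (∂F/∂y)·y' = -∂F/∂x
  dy/dx = -(∂F/∂x)/(∂F/∂y) = -(2x - 2)/(2y - 8) = (1 - x)/(y - 4)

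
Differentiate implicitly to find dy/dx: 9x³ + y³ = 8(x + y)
Apply d/dx to both sides, remembering that y depends on x. Each occurrence of y therefore brings in a y' = dy/dx via the chain rule.

With F(x, y) equal to the left-hand side minus the right, differentiate F term by term:
  d/dx[9x^3] = 27x^2
  d/dx[-8x] = -8
  d/dx[y^3] = 3y^2·y'
  d/dx[-8y] = -8·y'
Adding these up, d/dx[F] = 0 becomes
  (27x^2 - 8) + (3y^2 - 8)·y' = 0,
so isolating y',
  dy/dx = -(27x^2 - 8)/(3y^2 - 8) = (8 - 27x^2)/(3y^2 - 8)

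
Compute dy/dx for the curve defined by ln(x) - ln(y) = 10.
Differentiate the relation implicitly: treat y = y(x) and apply the chain rule, so every y-derivative picks up a y' = dy/dx factor.

With everything moved to the left-hand side, differentiate term by term:
  d/dx[ln(x)] = 1/x
  d/dx[-ln(y)] = -y'/y
  d/dx[-10] = 0

Separating the contributions that come from x directly and those that come through y:
  without y':      1/x
  multiplying y':  -1/y

so (1/x) + (-1/y)·y' = 0, and therefore
  dy/dx = -(1/x)/(-1/y) = y/x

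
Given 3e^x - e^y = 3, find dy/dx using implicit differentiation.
Apply d/dx to both sides, remembering that y depends on x. Each occurrence of y therefore brings in a y' = dy/dx via the chain rule.

With F(x, y) equal to the left-hand side minus the right, differentiate F term by term:
  d/dx[3e^(x)] = 3e^(x)
  d/dx[-e^(y)] = -y'·e^(y)
  d/dx[-3] = 0
Adding these up, d/dx[F] = 0 becomes
  (3e^(x)) + (-e^(y))·y' = 0,
so isolating y',
  dy/dx = -(3e^(x))/(-e^(y)) = 3e^(x - y)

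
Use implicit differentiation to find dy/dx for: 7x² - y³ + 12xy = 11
Differentiate both sides with respect to x, treating y as y(x). By the chain rule, any term containing y contributes a factor of y' = dy/dx when we differentiate it.

Move every term to one side and write the relation as F(x, y) = 0. Term by term,
  d/dx[7x^2] = 14x
  d/dx[12xy] = 12x·y' + 12y
  d/dx[-y^3] = -3y^2·y'
  d/dx[-11] = 0

The pieces without y' make up ∂F/∂x and the coefficient of y' is ∂F/∂y:
  ∂F/∂x = 14x + 12y,
  ∂F/∂y = 12x - 3y^2.

Since d/dx[F] = ∂F/∂x + (∂F/∂y)·y' = 0, solve for y':
  (∂F/∂y)·y' = -∂F/∂x
  dy/dx = -(∂F/∂x)/(∂F/∂y) = -(14x + 12y)/(12x - 3y^2) = 2(-7x - 6y)/(3(4x - y^2))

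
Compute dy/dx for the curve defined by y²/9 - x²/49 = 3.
Take d/dx of both sides. Since y is implicitly a function of x, the chain rule attaches a y' = dy/dx factor whenever we differentiate through y.

Set F(x, y) = (left side) − (right side), so the curve is F = 0. Differentiating each term of F:
  d/dx[-x^2/49] = -2x/49
  d/dx[y^2/9] = 2y·y'/9
  d/dx[-3] = 0

Collecting, the y'-free part is the partial derivative in x and the y' coefficient is the partial derivative in y:
  ∂F/∂x = -2x/49
  ∂F/∂y = 2y/9

so d/dx[F(x, y(x))] = ∂F/∂x + (∂F/∂y)·y' = 0. Rearranging,
  dy/dx = -(∂F/∂x)/(∂F/∂y) = -(-2x/49)/(2y/9) = 9x/(49y)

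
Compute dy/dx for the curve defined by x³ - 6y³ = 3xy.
Apply d/dx to both sides, remembering that y depends on x. Each occurrence of y therefore brings in a y' = dy/dx via the chain rule.

With F(x, y) equal to the left-hand side minus the right, differentiate F term by term:
  d/dx[x^3] = 3x^2
  d/dx[-3xy] = -3x·y' - 3y
  d/dx[-6y^3] = -18y^2·y'
Adding these up, d/dx[F] = 0 becomes
  (3x^2 - 3y) + (-3x - 18y^2)·y' = 0,
so isolating y',
  dy/dx = -(3x^2 - 3y)/(-3x - 18y^2) = (x^2 - y)/(x + 6y^2)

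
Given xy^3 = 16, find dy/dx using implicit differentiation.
Apply d/dx to both sides, remembering that y depends on x. Each occurrence of y therefore brings in a y' = dy/dx via the chain rule.

With F(x, y) equal to the left-hand side minus the right, differentiate F term by term:
  d/dx[xy^3] = 3xy^2·y' + y^3
  d/dx[-16] = 0
Adding these up, d/dx[F] = 0 becomes
  (y^3) + (3xy^2)·y' = 0,
so isolating y',
  dy/dx = -(y^3)/(3xy^2) = -y/(3x)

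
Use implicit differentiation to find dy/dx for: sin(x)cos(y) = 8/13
Differentiate both sides with respect to x, treating y as y(x). By the chain rule, any term containing y contributes a factor of y' = dy/dx when we differentiate it.

Move every term to one side and write the relation as F(x, y) = 0. Term by term,
  d/dx[sin(x)·cos(y)] = -y'·sin(x)·sin(y) + cos(x)·cos(y)
  d/dx[-8/13] = 0

The pieces without y' make up ∂F/∂x and the coefficient of y' is ∂F/∂y:
  ∂F/∂x = cos(x)·cos(y),
  ∂F/∂y = -sin(x)·sin(y).

Since d/dx[F] = ∂F/∂x + (∂F/∂y)·y' = 0, solve for y':
  (∂F/∂y)·y' = -∂F/∂x
  dy/dx = -(∂F/∂x)/(∂F/∂y) = -(cos(x)·cos(y))/(-sin(x)·sin(y)) = 1/(tan(x)·tan(y))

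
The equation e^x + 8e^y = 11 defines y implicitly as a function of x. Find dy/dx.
Take d/dx of both sides. Since y is implicitly a function of x, the chain rule attaches a y' = dy/dx factor whenever we differentiate through y.

Set F(x, y) = (left side) − (right side), so the curve is F = 0. Differentiating each term of F:
  d/dx[e^(x)] = e^(x)
  d/dx[8e^(y)] = 8·y'·e^(y)
  d/dx[-11] = 0

Collecting, the y'-free part is the partial derivative in x and the y' coefficient is the partial derivative in y:
  ∂F/∂x = e^(x)
  ∂F/∂y = 8e^(y)

so d/dx[F(x, y(x))] = ∂F/∂x + (∂F/∂y)·y' = 0. Rearranging,
  dy/dx = -(∂F/∂x)/(∂F/∂y) = -(e^(x))/(8e^(y)) = -e^(x - y)/8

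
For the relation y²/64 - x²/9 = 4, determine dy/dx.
Apply d/dx to both sides, remembering that y depends on x. Each occurrence of y therefore brings in a y' = dy/dx via the chain rule.

With F(x, y) equal to the left-hand side minus the right, differentiate F term by term:
  d/dx[-x^2/9] = -2x/9
  d/dx[y^2/64] = y·y'/32
  d/dx[-4] = 0
Adding these up, d/dx[F] = 0 becomes
  (-2x/9) + (y/32)·y' = 0,
so isolating y',
  dy/dx = -(-2x/9)/(y/32) = 64x/(9y)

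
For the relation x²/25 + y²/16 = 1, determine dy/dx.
Take d/dx of both sides. Since y is implicitly a function of x, the chain rule attaches a y' = dy/dx factor whenever we differentiate through y.

Set F(x, y) = (left side) − (right side), so the curve is F = 0. Differentiating each term of F:
  d/dx[x^2/25] = 2x/25
  d/dx[y^2/16] = y·y'/8
  d/dx[-1] = 0

Collecting, the y'-free part is the partial derivative in x and the y' coefficient is the partial derivative in y:
  ∂F/∂x = 2x/25
  ∂F/∂y = y/8

so d/dx[F(x, y(x))] = ∂F/∂x + (∂F/∂y)·y' = 0. Rearranging,
  dy/dx = -(∂F/∂x)/(∂F/∂y) = -(2x/25)/(y/8) = -16x/(25y)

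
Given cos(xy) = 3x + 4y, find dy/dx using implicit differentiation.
Differentiate the relation implicitly: treat y = y(x) and apply the chain rule, so every y-derivative picks up a y' = dy/dx factor.

With everything moved to the left-hand side, differentiate term by term:
  d/dx[-3x] = -3
  d/dx[-4y] = -4·y'
  d/dx[cos(xy)] = -(x·y' + y)·sin(xy)

Separating the contributions that come from x directly and those that come through y:
  without y':      -y·sin(xy) - 3
  multiplying y':  -x·sin(xy) - 4

so (-y·sin(xy) - 3) + (-x·sin(xy) - 4)·y' = 0, and therefore
  dy/dx = -(-y·sin(xy) - 3)/(-x·sin(xy) - 4) = -(y·sin(xy) + 3)/(x·sin(xy) + 4)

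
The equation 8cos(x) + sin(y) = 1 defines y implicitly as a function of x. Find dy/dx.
Take d/dx of both sides. Since y is implicitly a function of x, the chain rule attaches a y' = dy/dx factor whenever we differentiate through y.

Set F(x, y) = (left side) − (right side), so the curve is F = 0. Differentiating each term of F:
  d/dx[sin(y)] = y'·cos(y)
  d/dx[8cos(x)] = -8sin(x)
  d/dx[-1] = 0

Collecting, the y'-free part is the partial derivative in x and the y' coefficient is the partial derivative in y:
  ∂F/∂x = -8sin(x)
  ∂F/∂y = cos(y)

so d/dx[F(x, y(x))] = ∂F/∂x + (∂F/∂y)·y' = 0. Rearranging,
  dy/dx = -(∂F/∂x)/(∂F/∂y) = -(-8sin(x))/(cos(y)) = 8sin(x)/cos(y)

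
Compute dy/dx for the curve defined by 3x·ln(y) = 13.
Differentiate both sides with respect to x, treating y as y(x). By the chain rule, any term containing y contributes a factor of y' = dy/dx when we differentiate it.

Move every term to one side and write the relation as F(x, y) = 0. Term by term,
  d/dx[3x·ln(y)] = 3x·y'/y + 3ln(y)
  d/dx[-13] = 0

The pieces without y' make up ∂F/∂x and the coefficient of y' is ∂F/∂y:
  ∂F/∂x = 3ln(y),
  ∂F/∂y = 3x/y.

Since d/dx[F] = ∂F/∂x + (∂F/∂y)·y' = 0, solve for y':
  (∂F/∂y)·y' = -∂F/∂x
  dy/dx = -(∂F/∂x)/(∂F/∂y) = -(3ln(y))/(3x/y) = -y·ln(y)/x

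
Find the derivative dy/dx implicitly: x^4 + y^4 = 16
Apply d/dx to both sides, remembering that y depends on x. Each occurrence of y therefore brings in a y' = dy/dx via the chain rule.

With F(x, y) equal to the left-hand side minus the right, differentiate F term by term:
  d/dx[x^4] = 4x^3
  d/dx[y^4] = 4y^3·y'
  d/dx[-16] = 0
Adding these up, d/dx[F] = 0 becomes
  (4x^3) + (4y^3)·y' = 0,
so isolating y',
  dy/dx = -(4x^3)/(4y^3) = -x^3/y^3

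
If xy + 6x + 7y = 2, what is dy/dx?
Differentiate both sides with respect to x, treating y as y(x). By the chain rule, any term containing y contributes a factor of y' = dy/dx when we differentiate it.

Move every term to one side and write the relation as F(x, y) = 0. Term by term,
  d/dx[xy] = x·y' + y
  d/dx[6x] = 6
  d/dx[7y] = 7·y'
  d/dx[-2] = 0

The pieces without y' make up ∂F/∂x and the coefficient of y' is ∂F/∂y:
  ∂F/∂x = y + 6,
  ∂F/∂y = x + 7.

Since d/dx[F] = ∂F/∂x + (∂F/∂y)·y' = 0, solve for y':
  (∂F/∂y)·y' = -∂F/∂x
  dy/dx = -(∂F/∂x)/(∂F/∂y) = -(y + 6)/(x + 7) = (-y - 6)/(x + 7)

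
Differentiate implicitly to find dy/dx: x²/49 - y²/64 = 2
Apply d/dx to both sides, remembering that y depends on x. Each occurrence of y therefore brings in a y' = dy/dx via the chain rule.

With F(x, y) equal to the left-hand side minus the right, differentiate F term by term:
  d/dx[x^2/49] = 2x/49
  d/dx[-y^2/64] = -y·y'/32
  d/dx[-2] = 0
Adding these up, d/dx[F] = 0 becomes
  (2x/49) + (-y/32)·y' = 0,
so isolating y',
  dy/dx = -(2x/49)/(-y/32) = 64x/(49y)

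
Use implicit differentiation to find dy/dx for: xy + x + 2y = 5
Apply d/dx to both sides, remembering that y depends on x. Each occurrence of y therefore brings in a y' = dy/dx via the chain rule.

With F(x, y) equal to the left-hand side minus the right, differentiate F term by term:
  d/dx[xy] = x·y' + y
  d/dx[x] = 1
  d/dx[2y] = 2·y'
  d/dx[-5] = 0
Adding these up, d/dx[F] = 0 becomes
  (y + 1) + (x + 2)·y' = 0,
so isolating y',
  dy/dx = -(y + 1)/(x + 2) = (-y - 1)/(x + 2)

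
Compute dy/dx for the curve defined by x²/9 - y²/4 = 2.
Take d/dx of both sides. Since y is implicitly a function of x, the chain rule attaches a y' = dy/dx factor whenever we differentiate through y.

Set F(x, y) = (left side) − (right side), so the curve is F = 0. Differentiating each term of F:
  d/dx[x^2/9] = 2x/9
  d/dx[-y^2/4] = -y·y'/2
  d/dx[-2] = 0

Collecting, the y'-free part is the partial derivative in x and the y' coefficient is the partial derivative in y:
  ∂F/∂x = 2x/9
  ∂F/∂y = -y/2

so d/dx[F(x, y(x))] = ∂F/∂x + (∂F/∂y)·y' = 0. Rearranging,
  dy/dx = -(∂F/∂x)/(∂F/∂y) = -(2x/9)/(-y/2) = 4x/(9y)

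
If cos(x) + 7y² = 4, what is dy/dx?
Differentiate both sides with respect to x, treating y as y(x). By the chain rule, any term containing y contributes a factor of y' = dy/dx when we differentiate it.

Move every term to one side and write the relation as F(x, y) = 0. Term by term,
  d/dx[7y^2] = 14y·y'
  d/dx[cos(x)] = -sin(x)
  d/dx[-4] = 0

The pieces without y' make up ∂F/∂x and the coefficient of y' is ∂F/∂y:
  ∂F/∂x = -sin(x),
  ∂F/∂y = 14y.

Since d/dx[F] = ∂F/∂x + (∂F/∂y)·y' = 0, solve for y':
  (∂F/∂y)·y' = -∂F/∂x
  dy/dx = -(∂F/∂x)/(∂F/∂y) = -(-sin(x))/(14y) = sin(x)/(14y)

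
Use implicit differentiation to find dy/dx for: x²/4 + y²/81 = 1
Differentiate both sides with respect to x, treating y as y(x). By the chain rule, any term containing y contributes a factor of y' = dy/dx when we differentiate it.

Move every term to one side and write the relation as F(x, y) = 0. Term by term,
  d/dx[x^2/4] = x/2
  d/dx[y^2/81] = 2y·y'/81
  d/dx[-1] = 0

The pieces without y' make up ∂F/∂x and the coefficient of y' is ∂F/∂y:
  ∂F/∂x = x/2,
  ∂F/∂y = 2y/81.

Since d/dx[F] = ∂F/∂x + (∂F/∂y)·y' = 0, solve for y':
  (∂F/∂y)·y' = -∂F/∂x
  dy/dx = -(∂F/∂x)/(∂F/∂y) = -(x/2)/(2y/81) = -81x/(4y)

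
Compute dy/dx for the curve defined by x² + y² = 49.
Differentiate both sides with respect to x, treating y as y(x). By the chain rule, any term containing y contributes a factor of y' = dy/dx when we differentiate it.

Move every term to one side and write the relation as F(x, y) = 0. Term by term,
  d/dx[x^2] = 2x
  d/dx[y^2] = 2y·y'
  d/dx[-49] = 0

The pieces without y' make up ∂F/∂x and the coefficient of y' is ∂F/∂y:
  ∂F/∂x = 2x,
  ∂F/∂y = 2y.

Since d/dx[F] = ∂F/∂x + (∂F/∂y)·y' = 0, solve for y':
  (∂F/∂y)·y' = -∂F/∂x
  dy/dx = -(∂F/∂x)/(∂F/∂y) = -(2x)/(2y) = -x/y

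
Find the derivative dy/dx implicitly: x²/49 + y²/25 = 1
Apply d/dx to both sides, remembering that y depends on x. Each occurrence of y therefore brings in a y' = dy/dx via the chain rule.

With F(x, y) equal to the left-hand side minus the right, differentiate F term by term:
  d/dx[x^2/49] = 2x/49
  d/dx[y^2/25] = 2y·y'/25
  d/dx[-1] = 0
Adding these up, d/dx[F] = 0 becomes
  (2x/49) + (2y/25)·y' = 0,
so isolating y',
  dy/dx = -(2x/49)/(2y/25) = -25x/(49y)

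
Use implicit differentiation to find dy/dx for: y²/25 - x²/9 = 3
Differentiate both sides with respect to x, treating y as y(x). By the chain rule, any term containing y contributes a factor of y' = dy/dx when we differentiate it.

Move every term to one side and write the relation as F(x, y) = 0. Term by term,
  d/dx[-x^2/9] = -2x/9
  d/dx[y^2/25] = 2y·y'/25
  d/dx[-3] = 0

The pieces without y' make up ∂F/∂x and the coefficient of y' is ∂F/∂y:
  ∂F/∂x = -2x/9,
  ∂F/∂y = 2y/25.

Since d/dx[F] = ∂F/∂x + (∂F/∂y)·y' = 0, solve for y':
  (∂F/∂y)·y' = -∂F/∂x
  dy/dx = -(∂F/∂x)/(∂F/∂y) = -(-2x/9)/(2y/25) = 25x/(9y)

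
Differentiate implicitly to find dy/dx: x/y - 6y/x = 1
Take d/dx of both sides. Since y is implicitly a function of x, the chain rule attaches a y' = dy/dx factor whenever we differentiate through y.

Set F(x, y) = (left side) − (right side), so the curve is F = 0. Differentiating each term of F:
  d/dx[x/y] = -x·y'/y^2 + 1/y
  d/dx[-6y/x] = -6·y'/x + 6y/x^2
  d/dx[-1] = 0

Collecting, the y'-free part is the partial derivative in x and the y' coefficient is the partial derivative in y:
  ∂F/∂x = 1/y + 6y/x^2
  ∂F/∂y = -x/y^2 - 6/x

so d/dx[F(x, y(x))] = ∂F/∂x + (∂F/∂y)·y' = 0. Rearranging,
  dy/dx = -(∂F/∂x)/(∂F/∂y) = -(1/y + 6y/x^2)/(-x/y^2 - 6/x)
        = -((x^2 + 6y^2)/(x^2y))/(-(x^2 + 6y^2)/(xy^2)) = y/x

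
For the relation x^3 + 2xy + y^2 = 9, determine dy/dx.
Differentiate the relation implicitly: treat y = y(x) and apply the chain rule, so every y-derivative picks up a y' = dy/dx factor.

With everything moved to the left-hand side, differentiate term by term:
  d/dx[x^3] = 3x^2
  d/dx[2xy] = 2x·y' + 2y
  d/dx[y^2] = 2y·y'
  d/dx[-9] = 0

Separating the contributions that come from x directly and those that come through y:
  without y':      3x^2 + 2y
  multiplying y':  2x + 2y

so (3x^2 + 2y) + (2x + 2y)·y' = 0, and therefore
  dy/dx = -(3x^2 + 2y)/(2x + 2y) = (-3x^2/2 - y)/(x + y)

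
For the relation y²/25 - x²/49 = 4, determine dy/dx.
Differentiate the relation implicitly: treat y = y(x) and apply the chain rule, so every y-derivative picks up a y' = dy/dx factor.

With everything moved to the left-hand side, differentiate term by term:
  d/dx[-x^2/49] = -2x/49
  d/dx[y^2/25] = 2y·y'/25
  d/dx[-4] = 0

Separating the contributions that come from x directly and those that come through y:
  without y':      -2x/49
  multiplying y':  2y/25

so (-2x/49) + (2y/25)·y' = 0, and therefore
  dy/dx = -(-2x/49)/(2y/25) = 25x/(49y)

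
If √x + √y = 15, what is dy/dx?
Take d/dx of both sides. Since y is implicitly a function of x, the chain rule attaches a y' = dy/dx factor whenever we differentiate through y.

Set F(x, y) = (left side) − (right side), so the curve is F = 0. Differentiating each term of F:
  d/dx[√(x)] = 1/(2√(x))
  d/dx[√(y)] = y'/(2√(y))
  d/dx[-15] = 0

Collecting, the y'-free part is the partial derivative in x and the y' coefficient is the partial derivative in y:
  ∂F/∂x = 1/(2√(x))
  ∂F/∂y = 1/(2√(y))

so d/dx[F(x, y(x))] = ∂F/∂x + (∂F/∂y)·y' = 0. Rearranging,
  dy/dx = -(∂F/∂x)/(∂F/∂y) = -(1/(2√(x)))/(1/(2√(y))) = -√(y)/√(x)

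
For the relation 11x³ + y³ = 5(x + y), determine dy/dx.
Differentiate the relation implicitly: treat y = y(x) and apply the chain rule, so every y-derivative picks up a y' = dy/dx factor.

With everything moved to the left-hand side, differentiate term by term:
  d/dx[11x^3] = 33x^2
  d/dx[-5x] = -5
  d/dx[y^3] = 3y^2·y'
  d/dx[-5y] = -5·y'

Separating the contributions that come from x directly and those that come through y:
  without y':      33x^2 - 5
  multiplying y':  3y^2 - 5

so (33x^2 - 5) + (3y^2 - 5)·y' = 0, and therefore
  dy/dx = -(33x^2 - 5)/(3y^2 - 5) = (5 - 33x^2)/(3y^2 - 5)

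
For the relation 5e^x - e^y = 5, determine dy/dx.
Apply d/dx to both sides, remembering that y depends on x. Each occurrence of y therefore brings in a y' = dy/dx via the chain rule.

With F(x, y) equal to the left-hand side minus the right, differentiate F term by term:
  d/dx[5e^(x)] = 5e^(x)
  d/dx[-e^(y)] = -y'·e^(y)
  d/dx[-5] = 0
Adding these up, d/dx[F] = 0 becomes
  (5e^(x)) + (-e^(y))·y' = 0,
so isolating y',
  dy/dx = -(5e^(x))/(-e^(y)) = 5e^(x - y)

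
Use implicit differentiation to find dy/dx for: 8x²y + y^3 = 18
Apply d/dx to both sides, remembering that y depends on x. Each occurrence of y therefore brings in a y' = dy/dx via the chain rule.

With F(x, y) equal to the left-hand side minus the right, differentiate F term by term:
  d/dx[8x^2y] = 8x^2·y' + 16xy
  d/dx[y^3] = 3y^2·y'
  d/dx[-18] = 0
Adding these up, d/dx[F] = 0 becomes
  (16xy) + (8x^2 + 3y^2)·y' = 0,
so isolating y',
  dy/dx = -(16xy)/(8x^2 + 3y^2) = -16xy/(8x^2 + 3y^2)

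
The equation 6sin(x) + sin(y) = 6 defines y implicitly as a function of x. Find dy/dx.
Differentiate the relation implicitly: treat y = y(x) and apply the chain rule, so every y-derivative picks up a y' = dy/dx factor.

With everything moved to the left-hand side, differentiate term by term:
  d/dx[6sin(x)] = 6cos(x)
  d/dx[sin(y)] = y'·cos(y)
  d/dx[-6] = 0

Separating the contributions that come from x directly and those that come through y:
  without y':      6cos(x)
  multiplying y':  cos(y)

so (6cos(x)) + (cos(y))·y' = 0, and therefore
  dy/dx = -(6cos(x))/(cos(y)) = -6cos(x)/cos(y)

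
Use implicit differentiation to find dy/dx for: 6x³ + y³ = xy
Apply d/dx to both sides, remembering that y depends on x. Each occurrence of y therefore brings in a y' = dy/dx via the chain rule.

With F(x, y) equal to the left-hand side minus the right, differentiate F term by term:
  d/dx[6x^3] = 18x^2
  d/dx[-xy] = -x·y' - y
  d/dx[y^3] = 3y^2·y'
Adding these up, d/dx[F] = 0 becomes
  (18x^2 - y) + (-x + 3y^2)·y' = 0,
so isolating y',
  dy/dx = -(18x^2 - y)/(-x + 3y^2) = (18x^2 - y)/(x - 3y^2)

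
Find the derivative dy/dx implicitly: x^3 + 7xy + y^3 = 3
Differentiate both sides with respect to x, treating y as y(x). By the chain rule, any term containing y contributes a factor of y' = dy/dx when we differentiate it.

Move every term to one side and write the relation as F(x, y) = 0. Term by term,
  d/dx[x^3] = 3x^2
  d/dx[7xy] = 7x·y' + 7y
  d/dx[y^3] = 3y^2·y'
  d/dx[-3] = 0

The pieces without y' make up ∂F/∂x and the coefficient of y' is ∂F/∂y:
  ∂F/∂x = 3x^2 + 7y,
  ∂F/∂y = 7x + 3y^2.

Since d/dx[F] = ∂F/∂x + (∂F/∂y)·y' = 0, solve for y':
  (∂F/∂y)·y' = -∂F/∂x
  dy/dx = -(∂F/∂x)/(∂F/∂y) = -(3x^2 + 7y)/(7x + 3y^2) = (-3x^2 - 7y)/(7x + 3y^2)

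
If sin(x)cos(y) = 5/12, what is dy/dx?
Differentiate the relation implicitly: treat y = y(x) and apply the chain rule, so every y-derivative picks up a y' = dy/dx factor.

With everything moved to the left-hand side, differentiate term by term:
  d/dx[sin(x)·cos(y)] = -y'·sin(x)·sin(y) + cos(x)·cos(y)
  d/dx[-5/12] = 0

Separating the contributions that come from x directly and those that come through y:
  without y':      cos(x)·cos(y)
  multiplying y':  -sin(x)·sin(y)

so (cos(x)·cos(y)) + (-sin(x)·sin(y))·y' = 0, and therefore
  dy/dx = -(cos(x)·cos(y))/(-sin(x)·sin(y)) = 1/(tan(x)·tan(y))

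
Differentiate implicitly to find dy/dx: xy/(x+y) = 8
Take d/dx of both sides. Since y is implicitly a function of x, the chain rule attaches a y' = dy/dx factor whenever we differentiate through y.

Set F(x, y) = (left side) − (right side), so the curve is F = 0. Differentiating each term of F:
  d/dx[xy/(x + y)] = xy(-y' - 1)/(x + y)^2 + x·y'/(x + y) + y/(x + y)
  d/dx[-8] = 0

Collecting, the y'-free part is the partial derivative in x and the y' coefficient is the partial derivative in y:
  ∂F/∂x = -xy/(x + y)^2 + y/(x + y)
  ∂F/∂y = -xy/(x + y)^2 + x/(x + y)

so d/dx[F(x, y(x))] = ∂F/∂x + (∂F/∂y)·y' = 0. Rearranging,
  dy/dx = -(∂F/∂x)/(∂F/∂y) = -(-xy/(x + y)^2 + y/(x + y))/(-xy/(x + y)^2 + x/(x + y))
        = -(y^2/(x + y)^2)/(x^2/(x + y)^2) = -y^2/x^2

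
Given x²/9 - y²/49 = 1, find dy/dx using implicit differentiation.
Differentiate both sides with respect to x, treating y as y(x). By the chain rule, any term containing y contributes a factor of y' = dy/dx when we differentiate it.

Move every term to one side and write the relation as F(x, y) = 0. Term by term,
  d/dx[x^2/9] = 2x/9
  d/dx[-y^2/49] = -2y·y'/49
  d/dx[-1] = 0

The pieces without y' make up ∂F/∂x and the coefficient of y' is ∂F/∂y:
  ∂F/∂x = 2x/9,
  ∂F/∂y = -2y/49.

Since d/dx[F] = ∂F/∂x + (∂F/∂y)·y' = 0, solve for y':
  (∂F/∂y)·y' = -∂F/∂x
  dy/dx = -(∂F/∂x)/(∂F/∂y) = -(2x/9)/(-2y/49) = 49x/(9y)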